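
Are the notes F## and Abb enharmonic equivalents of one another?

Yes

F## = pitch class 7 and Abb = pitch class 7 — the same pitch class, so they are enharmonic equivalents.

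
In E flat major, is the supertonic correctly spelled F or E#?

Each scale degree takes a distinct letter name. Degree 2 of a scale on E must use the letter F.
F and E# are enharmonically the same pitch, but only F uses the letter F, so it is the correct spelling here.

F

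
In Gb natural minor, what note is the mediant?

Bbb

The Gb natural minor scale runs Gb Ab Bbb Cb Db Ebb Fb.
Degree 3 is Bbb.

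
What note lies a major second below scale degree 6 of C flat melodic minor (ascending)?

Gb

Scale degree 6 of Cb melodic minor (ascending) is Ab.
A major second (2 semitones) below Ab lands on the letter G, giving Gb.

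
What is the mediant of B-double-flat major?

The Bbb major scale runs Bbb Cb Db Ebb Fb Gb Ab.
Degree 3 is Db.

Db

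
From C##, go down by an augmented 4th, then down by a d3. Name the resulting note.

An augmented fourth down from C## is G# (letter G, 6 semitones down).
A diminished third down from G# is E## (letter E, 2 semitones down).

E##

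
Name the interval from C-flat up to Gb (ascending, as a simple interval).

perfect fifth

Counting letters C–D–E–F–G gives a fifth.
Cb→Gb = 7 semitones, exactly the perfect fifth.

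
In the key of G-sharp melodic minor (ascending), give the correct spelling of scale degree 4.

C#

The G# melodic minor (ascending) scale runs G# A# B C# D# E# F##.
Degree 4 is C#.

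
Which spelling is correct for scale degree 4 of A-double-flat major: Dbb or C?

Dbb

Each scale degree takes a distinct letter name. Degree 4 of a scale on A must use the letter D.
Dbb and C are enharmonically the same pitch, but only Dbb uses the letter D, so it is the correct spelling here.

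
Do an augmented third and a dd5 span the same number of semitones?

Yes

An augmented third spans 5 semitones; a doubly diminished fifth spans 5.
They are enharmonically equivalent.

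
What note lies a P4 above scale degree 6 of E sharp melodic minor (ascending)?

Scale degree 6 of E# melodic minor (ascending) is C##.
A perfect fourth (5 semitones) above C## lands on the letter F, giving F##.

F##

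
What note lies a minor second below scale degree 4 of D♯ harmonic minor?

Scale degree 4 of D# harmonic minor is G#.
A minor second (1 semitone) below G# lands on the letter F, giving F##.

F##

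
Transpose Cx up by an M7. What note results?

A seventh above C lands on the letter B.
A major seventh spans 11 semitones, so C## moves to pitch class 1. On the letter B that is B##.

B##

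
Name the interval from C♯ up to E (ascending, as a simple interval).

minor third

The letter names run C→E, a span of 2 letter steps, so the interval is some kind of third.
C# to E is 3 semitones. A major third is 4, so 3 makes it minor.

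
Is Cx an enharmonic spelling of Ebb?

Yes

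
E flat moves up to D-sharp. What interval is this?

The letter names run E→D, a span of 6 letter steps, so the interval is some kind of seventh.
Eb to D# is 12 semitones. A major seventh is 11, so 12 makes it augmented.

augmented seventh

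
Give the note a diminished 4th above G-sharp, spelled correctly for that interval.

C

A fourth above G lands on the letter C.
A diminished fourth spans 4 semitones, so G# moves to pitch class 0. On the letter C that is C.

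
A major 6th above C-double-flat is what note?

Abb

C up a major sixth is A, so the target letter is A.
From Cbb, a major sixth is 9 semitones up: Abb.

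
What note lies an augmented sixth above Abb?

F

A up a major sixth is F#, so the target letter is F.
From Abb, an augmented sixth is 10 semitones up: F.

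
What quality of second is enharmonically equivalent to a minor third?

A minor third spans 3 semitones.
A second spanning 3 semitones is augmented (the major second is 2).

augmented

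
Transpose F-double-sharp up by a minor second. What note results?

F up a major second is G, so the target letter is G.
From F##, a minor second is 1 semitone up: G#.

G#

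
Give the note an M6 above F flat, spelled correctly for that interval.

F up a major sixth is D, so the target letter is D.
From Fb, a major sixth is 9 semitones up: Db.

Db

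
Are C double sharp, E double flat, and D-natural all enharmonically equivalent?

C## is pitch class 2; Ebb is pitch class 2; D is pitch class 2.
All spellings map to pitch class 2, so they are enharmonically equivalent.

Yes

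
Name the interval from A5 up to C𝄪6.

The letter names run A→C, a span of 2 letter steps, so the interval is some kind of third.
A to C## is 5 semitones. A major third is 4, so 5 makes it augmented.

augmented third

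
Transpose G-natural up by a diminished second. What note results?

A second above G lands on the letter A.
A diminished second spans 0 semitones, so G moves to pitch class 7. On the letter A that is Abb.

Abb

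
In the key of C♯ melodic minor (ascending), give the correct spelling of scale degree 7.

Degree 7 takes the letter 6 steps above C, which is B.
In melodic minor (ascending), degree 7 sits 11 semitones above the tonic. C# + 11 semitones is pitch class 0, spelled on B as B#.

B#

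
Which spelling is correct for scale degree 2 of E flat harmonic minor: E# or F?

Each scale degree takes a distinct letter name. Degree 2 of a scale on E must use the letter F.
F and E# are enharmonically the same pitch, but only F uses the letter F, so it is the correct spelling here.

F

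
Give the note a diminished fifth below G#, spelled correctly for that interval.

C##

G down a perfect fifth is C, so the target letter is C.
From G#, a diminished fifth is 6 semitones down: C##.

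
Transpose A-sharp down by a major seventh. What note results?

A down a major seventh is Bb, so the target letter is B.
From A#, a major seventh is 11 semitones down: B.

B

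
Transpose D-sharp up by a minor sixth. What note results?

B

A sixth above D lands on the letter B.
A minor sixth spans 8 semitones, so D# moves to pitch class 11. On the letter B that is B.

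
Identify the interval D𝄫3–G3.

The letter names run D→G, a span of 3 letter steps, so the interval is some kind of fourth.
Dbb to G is 7 semitones. A perfect fourth is 5, so 7 makes it doubly augmented.

doubly augmented fourth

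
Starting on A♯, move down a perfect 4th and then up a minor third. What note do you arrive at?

A perfect fourth down from A# is E# (letter E, 5 semitones down).
A minor third up from E# is G# (letter G, 3 semitones up).

G#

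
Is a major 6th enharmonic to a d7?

Yes

A major sixth spans 9 semitones; a diminished seventh spans 9.
They are enharmonically equivalent.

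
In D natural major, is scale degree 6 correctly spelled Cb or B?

B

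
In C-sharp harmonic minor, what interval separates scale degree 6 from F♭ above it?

diminished sixth

Scale degree 6 of C# harmonic minor is A.
A up to Fb: letters A→F make it a sixth; 7 semitones makes it diminished.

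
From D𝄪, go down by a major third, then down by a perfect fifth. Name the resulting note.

E#

A major third down from D## is B# (letter B, 4 semitones down).
A perfect fifth down from B# is E# (letter E, 7 semitones down).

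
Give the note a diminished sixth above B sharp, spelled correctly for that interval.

G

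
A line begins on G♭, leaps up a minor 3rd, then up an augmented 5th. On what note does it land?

F

A minor third up from Gb is Bbb (letter B, 3 semitones up).
An augmented fifth up from Bbb is F (letter F, 8 semitones up).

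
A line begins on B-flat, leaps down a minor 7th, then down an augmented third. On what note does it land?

A minor seventh down from Bb is C (letter C, 10 semitones down).
An augmented third down from C is Abb (letter A, 5 semitones down).

Abb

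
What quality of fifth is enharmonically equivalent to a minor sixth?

augmented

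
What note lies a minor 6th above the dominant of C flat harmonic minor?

Ebb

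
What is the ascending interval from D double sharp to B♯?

The letter names run D→B, a span of 5 letter steps, so the interval is some kind of sixth.
D## to B# is 8 semitones. A major sixth is 9, so 8 makes it minor.

minor sixth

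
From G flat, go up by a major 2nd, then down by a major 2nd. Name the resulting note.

Gb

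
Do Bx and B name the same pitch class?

No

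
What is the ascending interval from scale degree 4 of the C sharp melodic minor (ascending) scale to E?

minor seventh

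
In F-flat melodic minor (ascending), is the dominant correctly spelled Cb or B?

Cb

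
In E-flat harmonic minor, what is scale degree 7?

D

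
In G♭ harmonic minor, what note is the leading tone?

F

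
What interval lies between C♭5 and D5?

The letter names run C→D, a span of 1 letter step, so the interval is some kind of second.
Cb to D is 3 semitones. A major second is 2, so 3 makes it augmented.

augmented second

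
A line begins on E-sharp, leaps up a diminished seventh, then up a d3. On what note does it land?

A diminished seventh up from E# is D (letter D, 9 semitones up).
A diminished third up from D is Fb (letter F, 2 semitones up).

Fb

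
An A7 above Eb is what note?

D#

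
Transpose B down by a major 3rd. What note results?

B down a major third is G, so the target letter is G.
From B, a major third is 4 semitones down: G.

G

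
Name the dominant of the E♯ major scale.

The E# major scale runs E# F## G## A# B# C## D##.
Degree 5 is B#.

B#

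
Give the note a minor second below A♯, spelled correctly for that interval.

G##

A second below A lands on the letter G.
A minor second spans 1 semitone, so A# moves to pitch class 9. On the letter G that is G##.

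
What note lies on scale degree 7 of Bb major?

The Bb major scale runs Bb C D Eb F G A.
Degree 7 is A.

A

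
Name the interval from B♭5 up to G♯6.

augmented sixth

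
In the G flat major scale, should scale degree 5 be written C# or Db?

Db

Each scale degree takes a distinct letter name. Degree 5 of a scale on G must use the letter D.
Db and C# are enharmonically the same pitch, but only Db uses the letter D, so it is the correct spelling here.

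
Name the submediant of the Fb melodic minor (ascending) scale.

Degree 6 takes the letter 5 steps above F, which is D.
In melodic minor (ascending), degree 6 sits 9 semitones above the tonic. Fb + 9 semitones is pitch class 1, spelled on D as Db.

Db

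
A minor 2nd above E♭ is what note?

Fb

E up a major second is F#, so the target letter is F.
From Eb, a minor second is 1 semitone up: Fb.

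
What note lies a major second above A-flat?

Bb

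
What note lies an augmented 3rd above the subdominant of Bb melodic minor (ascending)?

G#

The subdominant of Bb melodic minor (ascending) is Eb.
An augmented third (5 semitones) above Eb lands on the letter G, giving G#.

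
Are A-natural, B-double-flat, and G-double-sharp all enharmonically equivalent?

Yes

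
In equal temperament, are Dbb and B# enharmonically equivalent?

Dbb is pitch class 0; B# is pitch class 0.
All spellings map to pitch class 0, so they are enharmonically equivalent.

Yes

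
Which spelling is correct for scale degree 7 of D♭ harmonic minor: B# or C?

Each scale degree takes a distinct letter name. Degree 7 of a scale on D must use the letter C.
C and B# are enharmonically the same pitch, but only C uses the letter C, so it is the correct spelling here.

C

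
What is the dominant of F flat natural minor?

Cb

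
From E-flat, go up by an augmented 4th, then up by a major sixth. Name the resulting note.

An augmented fourth up from Eb is A (letter A, 6 semitones up).
A major sixth up from A is F# (letter F, 9 semitones up).

F#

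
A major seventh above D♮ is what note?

D up a major seventh is C#, so the target letter is C.
From D, a major seventh is 11 semitones up: C#.

C#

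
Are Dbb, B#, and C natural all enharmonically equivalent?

Yes

Dbb = pitch class 0 and B# = pitch class 0 and C = pitch class 0 — the same pitch class, so they are enharmonic equivalents.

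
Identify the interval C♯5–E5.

minor third

The letter names run C→E, a span of 2 letter steps, so the interval is some kind of third.
C# to E is 3 semitones. A major third is 4, so 3 makes it minor.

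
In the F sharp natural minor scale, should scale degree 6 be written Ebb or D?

D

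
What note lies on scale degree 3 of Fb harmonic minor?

Degree 3 takes the letter 2 steps above F, which is A.
In harmonic minor, degree 3 sits 3 semitones above the tonic. Fb + 3 semitones is pitch class 7, spelled on A as Abb.

Abb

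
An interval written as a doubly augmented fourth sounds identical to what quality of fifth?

perfect

A doubly augmented fourth spans 7 semitones.
A fifth spanning 7 semitones is perfect (the perfect fifth is 7).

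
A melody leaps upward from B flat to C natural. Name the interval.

major second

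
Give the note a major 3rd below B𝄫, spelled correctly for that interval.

Gbb

A third below B lands on the letter G.
A major third spans 4 semitones, so Bbb moves to pitch class 5. On the letter G that is Gbb.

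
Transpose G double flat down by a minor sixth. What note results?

A sixth below G lands on the letter B.
A minor sixth spans 8 semitones, so Gbb moves to pitch class 9. On the letter B that is Bbb.

Bbb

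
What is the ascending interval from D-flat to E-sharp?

Counting letters D–E gives a second.
Db→E# = 4 semitones, 2 wider than the major second (2), so doubly augmented.

doubly augmented second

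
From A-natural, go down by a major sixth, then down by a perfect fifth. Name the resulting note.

F

A major sixth down from A is C (letter C, 9 semitones down).
A perfect fifth down from C is F (letter F, 7 semitones down).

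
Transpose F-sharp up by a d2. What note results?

F up a major second is G, so the target letter is G.
From F#, a diminished second is 0 semitones up: Gb.

Gb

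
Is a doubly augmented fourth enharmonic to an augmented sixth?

No

A doubly augmented fourth spans 7 semitones; an augmented sixth spans 10.
The spans differ, so they are not enharmonic equivalents.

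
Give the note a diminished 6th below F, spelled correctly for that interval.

A sixth below F lands on the letter A.
A diminished sixth spans 7 semitones, so F moves to pitch class 10. On the letter A that is A#.

A#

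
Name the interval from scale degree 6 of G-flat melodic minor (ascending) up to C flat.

minor sixth

Scale degree 6 of Gb melodic minor (ascending) is Eb.
Eb up to Cb: letters E→C make it a sixth; 8 semitones makes it minor.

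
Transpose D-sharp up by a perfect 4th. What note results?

G#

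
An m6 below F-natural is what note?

A

A sixth below F lands on the letter A.
A minor sixth spans 8 semitones, so F moves to pitch class 9. On the letter A that is A.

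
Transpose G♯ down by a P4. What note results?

A fourth below G lands on the letter D.
A perfect fourth spans 5 semitones, so G# moves to pitch class 3. On the letter D that is D#.

D#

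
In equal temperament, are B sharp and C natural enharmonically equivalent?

B# = pitch class 0 and C = pitch class 0 — the same pitch class, so they are enharmonic equivalents.

Yes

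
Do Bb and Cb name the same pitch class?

No

Bb is pitch class 10; Cb is pitch class 11.
The pitch classes differ (10 vs. 11), so they are not enharmonic equivalents.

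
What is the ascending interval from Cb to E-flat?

major third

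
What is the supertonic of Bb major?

Degree 2 takes the letter 1 step above B, which is C.
In major, degree 2 sits 2 semitones above the tonic. Bb + 2 semitones is pitch class 0, spelled on C as C.

C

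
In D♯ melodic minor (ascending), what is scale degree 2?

Degree 2 takes the letter 1 step above D, which is E.
In melodic minor (ascending), degree 2 sits 2 semitones above the tonic. D# + 2 semitones is pitch class 5, spelled on E as E#.

E#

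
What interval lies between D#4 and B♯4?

major sixth

Counting letters D–E–F–G–A–B gives a sixth.
D#→B# = 9 semitones, exactly the major sixth.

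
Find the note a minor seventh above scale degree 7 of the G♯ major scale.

E#

Scale degree 7 of G# major is F##.
A minor seventh (10 semitones) above F## lands on the letter E, giving E#.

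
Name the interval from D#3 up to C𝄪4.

major seventh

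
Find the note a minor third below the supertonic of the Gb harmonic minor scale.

The supertonic of Gb harmonic minor is Ab.
A minor third (3 semitones) below Ab lands on the letter F, giving F.

F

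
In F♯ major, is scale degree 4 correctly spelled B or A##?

B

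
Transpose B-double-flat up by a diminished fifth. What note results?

A fifth above B lands on the letter F.
A diminished fifth spans 6 semitones, so Bbb moves to pitch class 3. On the letter F that is Fbb.

Fbb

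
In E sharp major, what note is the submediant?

C##

The E# major scale runs E# F## G## A# B# C## D##.
Degree 6 is C##.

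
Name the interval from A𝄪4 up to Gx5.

Counting letters A–B–C–D–E–F–G gives a seventh.
A##→G## = 10 semitones, 1 narrower than the major seventh (11), so minor.

minor seventh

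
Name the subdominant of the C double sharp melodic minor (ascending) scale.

F##

The C## melodic minor (ascending) scale runs C## D## E# F## G## A## B##.
Degree 4 is F##.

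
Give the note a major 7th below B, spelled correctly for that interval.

C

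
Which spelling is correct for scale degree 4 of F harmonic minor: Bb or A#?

Each scale degree takes a distinct letter name. Degree 4 of a scale on F must use the letter B.
Bb and A# are enharmonically the same pitch, but only Bb uses the letter B, so it is the correct spelling here.

Bb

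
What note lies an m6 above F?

Db

A sixth above F lands on the letter D.
A minor sixth spans 8 semitones, so F moves to pitch class 1. On the letter D that is Db.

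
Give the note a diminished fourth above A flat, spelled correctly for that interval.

Dbb

A up a perfect fourth is D, so the target letter is D.
From Ab, a diminished fourth is 4 semitones up: Dbb.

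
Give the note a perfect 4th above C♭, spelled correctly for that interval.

C up a perfect fourth is F, so the target letter is F.
From Cb, a perfect fourth is 5 semitones up: Fb.

Fb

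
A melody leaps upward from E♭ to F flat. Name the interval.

minor second

Counting letters E–F gives a second.
Eb→Fb = 1 semitone, 1 narrower than the major second (2), so minor.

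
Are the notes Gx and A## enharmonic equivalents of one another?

No

G## is pitch class 9; A## is pitch class 11.
The pitch classes differ (9 vs. 11), so they are not enharmonic equivalents.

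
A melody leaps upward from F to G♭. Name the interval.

The letter names run F→G, a span of 1 letter step, so the interval is some kind of second.
F to Gb is 1 semitone. A major second is 2, so 1 makes it minor.

minor second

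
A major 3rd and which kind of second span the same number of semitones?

A major third spans 4 semitones.
A second spanning 4 semitones is doubly augmented (the major second is 2).

doubly augmented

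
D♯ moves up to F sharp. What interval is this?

minor third

The letter names run D→F, a span of 2 letter steps, so the interval is some kind of third.
D# to F# is 3 semitones. A major third is 4, so 3 makes it minor.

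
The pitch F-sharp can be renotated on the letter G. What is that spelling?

Plain G sits 1 semitone above F#, so on the letter G the same pitch needs a flat: Gb.

Gb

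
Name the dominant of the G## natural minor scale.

D##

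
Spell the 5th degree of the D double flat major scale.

Abb

Degree 5 takes the letter 4 steps above D, which is A.
In major, degree 5 sits 7 semitones above the tonic. Dbb + 7 semitones is pitch class 7, spelled on A as Abb.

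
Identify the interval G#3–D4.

Counting letters G–A–B–C–D gives a fifth.
G#→D = 6 semitones, 1 narrower than the perfect fifth (7), so diminished.

diminished fifth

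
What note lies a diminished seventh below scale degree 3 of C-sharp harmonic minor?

F##

Scale degree 3 of C# harmonic minor is E.
A diminished seventh (9 semitones) below E lands on the letter F, giving F##.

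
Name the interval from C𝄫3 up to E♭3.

The letter names run C→E, a span of 2 letter steps, so the interval is some kind of third.
Cbb to Eb is 5 semitones. A major third is 4, so 5 makes it augmented.

augmented third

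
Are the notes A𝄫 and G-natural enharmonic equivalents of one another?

Abb = pitch class 7 and G = pitch class 7 — the same pitch class, so they are enharmonic equivalents.

Yes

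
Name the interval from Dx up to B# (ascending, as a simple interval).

The letter names run D→B, a span of 5 letter steps, so the interval is some kind of sixth.
D## to B# is 8 semitones. A major sixth is 9, so 8 makes it minor.

minor sixth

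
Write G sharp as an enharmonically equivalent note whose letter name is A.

Ab

G# is pitch class 8. The letter A alone is pitch class 9.
To reach pitch class 8 from A requires an offset of -1 semitone, i.e. flat: Ab.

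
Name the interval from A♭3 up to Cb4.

minor third

The letter names run A→C, a span of 2 letter steps, so the interval is some kind of third.
Ab to Cb is 3 semitones. A major third is 4, so 3 makes it minor.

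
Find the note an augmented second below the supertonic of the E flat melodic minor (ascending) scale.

Ebb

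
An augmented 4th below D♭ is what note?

A fourth below D lands on the letter A.
An augmented fourth spans 6 semitones, so Db moves to pitch class 7. On the letter A that is Abb.

Abb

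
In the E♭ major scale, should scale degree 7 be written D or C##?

D

Each scale degree takes a distinct letter name. Degree 7 of a scale on E must use the letter D.
D and C## are enharmonically the same pitch, but only D uses the letter D, so it is the correct spelling here.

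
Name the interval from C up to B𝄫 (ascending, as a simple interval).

diminished seventh

Counting letters C–D–E–F–G–A–B gives a seventh.
C→Bbb = 9 semitones, 2 narrower than the major seventh (11), so diminished.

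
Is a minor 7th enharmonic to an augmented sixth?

A minor seventh spans 10 semitones; an augmented sixth spans 10.
They are enharmonically equivalent.

Yes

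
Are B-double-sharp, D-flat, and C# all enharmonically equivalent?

Yes

B## = pitch class 1 and Db = pitch class 1 and C# = pitch class 1 — the same pitch class, so they are enharmonic equivalents.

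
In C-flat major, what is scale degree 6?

Ab

The Cb major scale runs Cb Db Eb Fb Gb Ab Bb.
Degree 6 is Ab.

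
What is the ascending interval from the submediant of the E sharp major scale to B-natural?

diminished seventh

The submediant of E# major is C##.
C## up to B: letters C→B make it a seventh; 9 semitones makes it diminished.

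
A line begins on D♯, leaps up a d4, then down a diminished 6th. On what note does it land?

B#

A diminished fourth up from D# is G (letter G, 4 semitones up).
A diminished sixth down from G is B# (letter B, 7 semitones down).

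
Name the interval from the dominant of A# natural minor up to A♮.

diminished fourth

The dominant of A# natural minor is E#.
E# up to A: letters E→A make it a fourth; 4 semitones makes it diminished.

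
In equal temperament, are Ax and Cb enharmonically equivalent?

Yes

A## = pitch class 11 and Cb = pitch class 11 — the same pitch class, so they are enharmonic equivalents.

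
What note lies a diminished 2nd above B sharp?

C

A second above B lands on the letter C.
A diminished second spans 0 semitones, so B# moves to pitch class 0. On the letter C that is C.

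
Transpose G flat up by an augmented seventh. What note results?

F#

G up a major seventh is F#, so the target letter is F.
From Gb, an augmented seventh is 12 semitones up: F#.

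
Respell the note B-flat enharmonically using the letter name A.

A#

Bb is pitch class 10. The letter A alone is pitch class 9.
To reach pitch class 10 from A requires an offset of +1 semitone, i.e. sharp: A#.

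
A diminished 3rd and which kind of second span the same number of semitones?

A diminished third spans 2 semitones.
A second spanning 2 semitones is major (the major second is 2).

major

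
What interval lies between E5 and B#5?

The letter names run E→B, a span of 4 letter steps, so the interval is some kind of fifth.
E to B# is 8 semitones. A perfect fifth is 7, so 8 makes it augmented.

augmented fifth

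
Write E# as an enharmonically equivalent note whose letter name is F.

F

Plain F sits at the same pitch as E#, so on the letter F the same pitch needs a natural: F.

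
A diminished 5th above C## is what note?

G#

C up a perfect fifth is G, so the target letter is G.
From C##, a diminished fifth is 6 semitones up: G#.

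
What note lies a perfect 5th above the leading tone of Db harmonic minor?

The leading tone of Db harmonic minor is C.
A perfect fifth (7 semitones) above C lands on the letter G, giving G.

G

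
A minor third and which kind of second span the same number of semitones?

A minor third spans 3 semitones.
A second spanning 3 semitones is augmented (the major second is 2).

augmented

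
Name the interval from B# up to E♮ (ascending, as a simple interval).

diminished fourth

Counting letters B–C–D–E gives a fourth.
B#→E = 4 semitones, 1 narrower than the perfect fourth (5), so diminished.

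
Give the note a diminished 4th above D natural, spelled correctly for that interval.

D up a perfect fourth is G, so the target letter is G.
From D, a diminished fourth is 4 semitones up: Gb.

Gb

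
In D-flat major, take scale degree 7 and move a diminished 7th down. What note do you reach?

D#

Scale degree 7 of Db major is C.
A diminished seventh (9 semitones) below C lands on the letter D, giving D#.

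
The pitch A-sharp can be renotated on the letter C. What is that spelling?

Plain C sits 2 semitones above A#, so on the letter C the same pitch needs a double flat: Cbb.

Cbb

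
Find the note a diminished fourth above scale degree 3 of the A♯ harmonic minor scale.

F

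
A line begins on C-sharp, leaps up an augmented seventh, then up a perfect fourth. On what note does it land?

An augmented seventh up from C# is B## (letter B, 12 semitones up).
A perfect fourth up from B## is E## (letter E, 5 semitones up).

E##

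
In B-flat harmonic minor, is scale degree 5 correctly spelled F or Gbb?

F

Each scale degree takes a distinct letter name. Degree 5 of a scale on B must use the letter F.
F and Gbb are enharmonically the same pitch, but only F uses the letter F, so it is the correct spelling here.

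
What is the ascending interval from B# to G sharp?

Counting letters B–C–D–E–F–G gives a sixth.
B#→G# = 8 semitones, 1 narrower than the major sixth (9), so minor.

minor sixth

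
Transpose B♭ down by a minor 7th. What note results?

B down a major seventh is C, so the target letter is C.
From Bb, a minor seventh is 10 semitones down: C.

C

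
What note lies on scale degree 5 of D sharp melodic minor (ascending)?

The D# melodic minor (ascending) scale runs D# E# F# G# A# B# C##.
Degree 5 is A#.

A#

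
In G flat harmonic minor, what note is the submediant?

Ebb

The Gb harmonic minor scale runs Gb Ab Bbb Cb Db Ebb F.
Degree 6 is Ebb.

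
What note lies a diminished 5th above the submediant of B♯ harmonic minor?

D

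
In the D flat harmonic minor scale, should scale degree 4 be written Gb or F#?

Gb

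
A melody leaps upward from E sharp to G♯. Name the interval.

minor third

Counting letters E–F–G gives a third.
E#→G# = 3 semitones, 1 narrower than the major third (4), so minor.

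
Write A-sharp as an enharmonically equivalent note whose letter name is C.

Cbb

Plain C sits 2 semitones above A#, so on the letter C the same pitch needs a double flat: Cbb.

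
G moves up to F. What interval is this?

minor seventh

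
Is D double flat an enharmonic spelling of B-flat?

No

Two spellings are enharmonically equivalent only if they share a pitch class.
Here Dbb → 0, Bb → 10; 0 ≠ 10, so they are not.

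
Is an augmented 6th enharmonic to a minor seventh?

Yes

An augmented sixth spans 10 semitones; a minor seventh spans 10.
They are enharmonically equivalent.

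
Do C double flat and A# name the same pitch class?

Yes

Cbb = pitch class 10 and A# = pitch class 10 — the same pitch class, so they are enharmonic equivalents.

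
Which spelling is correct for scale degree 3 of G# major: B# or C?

Each scale degree takes a distinct letter name. Degree 3 of a scale on G must use the letter B.
B# and C are enharmonically the same pitch, but only B# uses the letter B, so it is the correct spelling here.

B#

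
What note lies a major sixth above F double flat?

F up a major sixth is D, so the target letter is D.
From Fbb, a major sixth is 9 semitones up: Dbb.

Dbb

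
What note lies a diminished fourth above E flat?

Abb

E up a perfect fourth is A, so the target letter is A.
From Eb, a diminished fourth is 4 semitones up: Abb.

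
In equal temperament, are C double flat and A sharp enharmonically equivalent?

Yes

Cbb is pitch class 10; A# is pitch class 10.
All spellings map to pitch class 10, so they are enharmonically equivalent.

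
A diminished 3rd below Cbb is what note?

Ab

A third below C lands on the letter A.
A diminished third spans 2 semitones, so Cbb moves to pitch class 8. On the letter A that is Ab.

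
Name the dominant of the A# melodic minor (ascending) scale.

Degree 5 takes the letter 4 steps above A, which is E.
In melodic minor (ascending), degree 5 sits 7 semitones above the tonic. A# + 7 semitones is pitch class 5, spelled on E as E#.

E#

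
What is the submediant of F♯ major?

Degree 6 takes the letter 5 steps above F, which is D.
In major, degree 6 sits 9 semitones above the tonic. F# + 9 semitones is pitch class 3, spelled on D as D#.

D#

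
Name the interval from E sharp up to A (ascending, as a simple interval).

Counting letters E–F–G–A gives a fourth.
E#→A = 4 semitones, 1 narrower than the perfect fourth (5), so diminished.

diminished fourth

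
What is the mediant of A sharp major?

C##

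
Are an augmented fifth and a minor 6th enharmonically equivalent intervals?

Yes

An augmented fifth spans 8 semitones; a minor sixth spans 8.
They are enharmonically equivalent.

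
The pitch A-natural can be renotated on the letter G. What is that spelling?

G##

A is pitch class 9. The letter G alone is pitch class 7.
To reach pitch class 9 from G requires an offset of +2 semitones, i.e. double sharp: G##.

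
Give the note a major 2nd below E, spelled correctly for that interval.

D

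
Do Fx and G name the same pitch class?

Yes

F## = pitch class 7 and G = pitch class 7 — the same pitch class, so they are enharmonic equivalents.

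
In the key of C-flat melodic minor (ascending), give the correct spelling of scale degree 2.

Db

The Cb melodic minor (ascending) scale runs Cb Db Ebb Fb Gb Ab Bb.
Degree 2 is Db.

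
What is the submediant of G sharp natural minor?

E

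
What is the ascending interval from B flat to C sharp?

augmented second

The letter names run B→C, a span of 1 letter step, so the interval is some kind of second.
Bb to C# is 3 semitones. A major second is 2, so 3 makes it augmented.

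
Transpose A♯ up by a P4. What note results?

A fourth above A lands on the letter D.
A perfect fourth spans 5 semitones, so A# moves to pitch class 3. On the letter D that is D#.

D#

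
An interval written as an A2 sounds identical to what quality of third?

minor

An augmented second spans 3 semitones.
A third spanning 3 semitones is minor (the major third is 4).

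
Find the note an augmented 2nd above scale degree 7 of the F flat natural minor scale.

F

Scale degree 7 of Fb natural minor is Ebb.
An augmented second (3 semitones) above Ebb lands on the letter F, giving F.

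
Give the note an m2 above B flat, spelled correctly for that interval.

Cb

B up a major second is C#, so the target letter is C.
From Bb, a minor second is 1 semitone up: Cb.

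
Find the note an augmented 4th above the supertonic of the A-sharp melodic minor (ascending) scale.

E##

The supertonic of A# melodic minor (ascending) is B#.
An augmented fourth (6 semitones) above B# lands on the letter E, giving E##.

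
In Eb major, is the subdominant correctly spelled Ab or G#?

Ab

Each scale degree takes a distinct letter name. Degree 4 of a scale on E must use the letter A.
Ab and G# are enharmonically the same pitch, but only Ab uses the letter A, so it is the correct spelling here.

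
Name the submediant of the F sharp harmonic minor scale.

D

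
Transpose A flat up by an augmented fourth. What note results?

D

A up a perfect fourth is D, so the target letter is D.
From Ab, an augmented fourth is 6 semitones up: D.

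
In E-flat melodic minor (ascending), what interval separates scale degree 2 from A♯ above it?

augmented third

Scale degree 2 of Eb melodic minor (ascending) is F.
F up to A#: letters F→A make it a third; 5 semitones makes it augmented.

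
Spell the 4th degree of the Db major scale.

Gb

The Db major scale runs Db Eb F Gb Ab Bb C.
Degree 4 is Gb.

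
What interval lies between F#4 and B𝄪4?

doubly augmented fourth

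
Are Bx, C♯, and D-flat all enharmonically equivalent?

B## is pitch class 1; C# is pitch class 1; Db is pitch class 1.
All spellings map to pitch class 1, so they are enharmonically equivalent.

Yes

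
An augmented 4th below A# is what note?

E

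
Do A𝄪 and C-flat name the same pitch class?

Yes

A## = pitch class 11 and Cb = pitch class 11 — the same pitch class, so they are enharmonic equivalents.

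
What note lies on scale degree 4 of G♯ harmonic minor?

C#

The G# harmonic minor scale runs G# A# B C# D# E F##.
Degree 4 is C#.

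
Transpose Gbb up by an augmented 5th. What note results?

Db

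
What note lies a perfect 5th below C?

F

C down a perfect fifth is F, so the target letter is F.
From C, a perfect fifth is 7 semitones down: F.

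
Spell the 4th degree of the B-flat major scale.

Eb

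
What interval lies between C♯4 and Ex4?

Counting letters C–D–E gives a third.
C#→E## = 5 semitones, 1 wider than the major third (4), so augmented.

augmented third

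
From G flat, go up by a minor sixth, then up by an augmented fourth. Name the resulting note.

A minor sixth up from Gb is Ebb (letter E, 8 semitones up).
An augmented fourth up from Ebb is Ab (letter A, 6 semitones up).

Ab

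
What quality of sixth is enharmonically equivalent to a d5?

A diminished fifth spans 6 semitones.
A sixth spanning 6 semitones is doubly diminished (the major sixth is 9).

doubly diminished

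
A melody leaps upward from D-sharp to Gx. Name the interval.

The letter names run D→G, a span of 3 letter steps, so the interval is some kind of fourth.
D# to G## is 6 semitones. A perfect fourth is 5, so 6 makes it augmented.

augmented fourth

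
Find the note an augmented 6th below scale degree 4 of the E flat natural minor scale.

Cbb

Scale degree 4 of Eb natural minor is Ab.
An augmented sixth (10 semitones) below Ab lands on the letter C, giving Cbb.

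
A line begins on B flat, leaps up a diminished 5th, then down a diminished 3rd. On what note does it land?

D

A diminished fifth up from Bb is Fb (letter F, 6 semitones up).
A diminished third down from Fb is D (letter D, 2 semitones down).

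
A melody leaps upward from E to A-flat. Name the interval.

Counting letters E–F–G–A gives a fourth.
E→Ab = 4 semitones, 1 narrower than the perfect fourth (5), so diminished.

diminished fourth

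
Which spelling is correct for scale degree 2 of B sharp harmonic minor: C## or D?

Each scale degree takes a distinct letter name. Degree 2 of a scale on B must use the letter C.
C## and D are enharmonically the same pitch, but only C## uses the letter C, so it is the correct spelling here.

C##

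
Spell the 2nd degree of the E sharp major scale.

The E# major scale runs E# F## G## A# B# C## D##.
Degree 2 is F##.

F##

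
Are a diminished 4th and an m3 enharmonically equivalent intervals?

A diminished fourth spans 4 semitones; a minor third spans 3.
The spans differ, so they are not enharmonic equivalents.

No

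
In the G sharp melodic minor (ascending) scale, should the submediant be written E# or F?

E#

Each scale degree takes a distinct letter name. Degree 6 of a scale on G must use the letter E.
E# and F are enharmonically the same pitch, but only E# uses the letter E, so it is the correct spelling here.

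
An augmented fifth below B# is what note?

A fifth below B lands on the letter E.
An augmented fifth spans 8 semitones, so B# moves to pitch class 4. On the letter E that is E.

E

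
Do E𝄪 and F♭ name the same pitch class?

No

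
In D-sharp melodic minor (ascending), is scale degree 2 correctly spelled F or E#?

E#

Each scale degree takes a distinct letter name. Degree 2 of a scale on D must use the letter E.
E# and F are enharmonically the same pitch, but only E# uses the letter E, so it is the correct spelling here.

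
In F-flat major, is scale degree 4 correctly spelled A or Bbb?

Each scale degree takes a distinct letter name. Degree 4 of a scale on F must use the letter B.
Bbb and A are enharmonically the same pitch, but only Bbb uses the letter B, so it is the correct spelling here.

Bbb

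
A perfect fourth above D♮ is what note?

G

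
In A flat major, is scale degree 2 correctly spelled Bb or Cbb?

Each scale degree takes a distinct letter name. Degree 2 of a scale on A must use the letter B.
Bb and Cbb are enharmonically the same pitch, but only Bb uses the letter B, so it is the correct spelling here.

Bb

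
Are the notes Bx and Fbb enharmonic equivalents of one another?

Two spellings are enharmonically equivalent only if they share a pitch class.
Here B## → 1, Fbb → 3; 1 ≠ 3, so they are not.

No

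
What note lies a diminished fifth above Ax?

E#

A up a perfect fifth is E, so the target letter is E.
From A##, a diminished fifth is 6 semitones up: E#.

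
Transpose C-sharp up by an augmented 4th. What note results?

C up a perfect fourth is F, so the target letter is F.
From C#, an augmented fourth is 6 semitones up: F##.

F##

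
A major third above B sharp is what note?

A third above B lands on the letter D.
A major third spans 4 semitones, so B# moves to pitch class 4. On the letter D that is D##.

D##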